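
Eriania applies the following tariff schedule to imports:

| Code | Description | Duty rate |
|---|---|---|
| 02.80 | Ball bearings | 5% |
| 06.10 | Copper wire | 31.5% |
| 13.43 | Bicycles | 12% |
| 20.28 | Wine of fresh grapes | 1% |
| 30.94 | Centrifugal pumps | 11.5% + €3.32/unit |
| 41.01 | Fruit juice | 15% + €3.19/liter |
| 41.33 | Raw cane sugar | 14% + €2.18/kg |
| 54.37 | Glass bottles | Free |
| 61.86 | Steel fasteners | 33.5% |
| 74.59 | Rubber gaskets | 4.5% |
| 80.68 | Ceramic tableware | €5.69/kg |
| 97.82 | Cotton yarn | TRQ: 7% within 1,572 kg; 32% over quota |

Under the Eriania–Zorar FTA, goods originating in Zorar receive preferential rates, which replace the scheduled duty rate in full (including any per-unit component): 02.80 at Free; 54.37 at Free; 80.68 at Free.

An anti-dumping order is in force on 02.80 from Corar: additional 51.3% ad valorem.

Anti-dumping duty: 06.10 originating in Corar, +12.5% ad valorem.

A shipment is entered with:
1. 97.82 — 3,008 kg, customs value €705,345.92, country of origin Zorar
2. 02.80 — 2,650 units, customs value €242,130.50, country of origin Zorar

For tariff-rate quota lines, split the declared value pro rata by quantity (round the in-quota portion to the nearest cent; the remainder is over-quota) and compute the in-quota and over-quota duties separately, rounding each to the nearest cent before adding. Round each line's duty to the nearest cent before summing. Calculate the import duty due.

Line 1 (97.82, Zorar, 3,008 kg, €705,345.92):
Code 97.82 is under a tariff-rate quota (threshold 1,572 kg). In-quota: 1,572 kg at 7%; over-quota: 1,436 kg at 32%.
Pro-rata value split: in-quota = €705,345.92 × 1,572/3,008 = €368,618.28; over-quota = €705,345.92 − €368,618.28 = €336,727.64.
In-quota duty = €368,618.28 × 7% = €25,803.28. Over-quota duty = €336,727.64 × 32% = €107,752.84.
Line duty = €25,803.28 + €107,752.84 = €133,556.12.
Line 2 (02.80, Zorar, 2,650 units, €242,130.50):
Base rate for 02.80 is 5%.
Origin Zorar qualifies under the Eriania–Zorar agreement and 02.80 is covered: preferential rate Free applies instead.
The additional-duty order on 02.80 targets Corar, not Zorar; it does not apply.
Duty = €242,130.50 × 0% = €0.00.
Total = €133,556.12 + €0.00 = €133,556.12.

€133,556.12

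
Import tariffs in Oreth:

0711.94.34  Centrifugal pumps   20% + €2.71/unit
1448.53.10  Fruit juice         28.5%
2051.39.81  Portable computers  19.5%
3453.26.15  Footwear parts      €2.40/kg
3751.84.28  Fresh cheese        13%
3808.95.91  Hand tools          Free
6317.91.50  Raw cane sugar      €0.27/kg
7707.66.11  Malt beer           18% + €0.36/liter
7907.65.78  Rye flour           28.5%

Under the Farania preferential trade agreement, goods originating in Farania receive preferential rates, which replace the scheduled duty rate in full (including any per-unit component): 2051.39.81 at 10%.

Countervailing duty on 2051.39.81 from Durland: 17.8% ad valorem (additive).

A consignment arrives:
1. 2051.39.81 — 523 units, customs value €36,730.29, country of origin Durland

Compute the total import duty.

€13,700.40

Line 1 (2051.39.81, Durland, 523 units, €36,730.29):
Base rate for 2051.39.81 is 19.5%.
2051.39.81 has an FTA preferential rate, but origin Durland is not Farania; base rate stands.
Additional duty on 2051.39.81 from Durland: +17.8%. Applied ad valorem rate: 19.5% + 17.8% = 37.3%.
Duty = €36,730.29 × 37.3% = €13,700.40.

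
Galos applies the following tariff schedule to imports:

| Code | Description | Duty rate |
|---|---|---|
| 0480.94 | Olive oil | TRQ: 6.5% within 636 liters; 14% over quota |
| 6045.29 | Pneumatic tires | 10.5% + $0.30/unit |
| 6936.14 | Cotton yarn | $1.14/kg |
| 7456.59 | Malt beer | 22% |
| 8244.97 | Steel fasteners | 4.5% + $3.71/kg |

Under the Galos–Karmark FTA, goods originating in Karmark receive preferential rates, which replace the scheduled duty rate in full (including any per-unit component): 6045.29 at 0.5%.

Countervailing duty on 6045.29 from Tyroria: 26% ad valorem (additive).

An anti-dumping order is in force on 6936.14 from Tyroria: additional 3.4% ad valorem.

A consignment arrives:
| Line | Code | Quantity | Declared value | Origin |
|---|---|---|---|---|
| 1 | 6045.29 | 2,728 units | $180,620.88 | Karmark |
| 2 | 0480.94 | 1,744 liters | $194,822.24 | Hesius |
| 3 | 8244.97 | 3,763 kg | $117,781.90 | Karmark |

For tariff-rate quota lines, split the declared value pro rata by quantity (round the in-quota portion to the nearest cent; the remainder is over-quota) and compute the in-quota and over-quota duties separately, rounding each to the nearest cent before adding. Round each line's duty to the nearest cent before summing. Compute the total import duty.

Line 1 (6045.29, Karmark, 2,728 units, $180,620.88):
Base rate for 6045.29 is 10.5% + $0.30/unit.
Origin Karmark qualifies under the Galos–Karmark agreement and 6045.29 is covered: preferential rate 0.5% applies instead.
The additional-duty order on 6045.29 targets Tyroria, not Karmark; it does not apply.
Duty = $180,620.88 × 0.5% = $903.10.
Line 2 (0480.94, Hesius, 1,744 liters, $194,822.24):
Code 0480.94 is under a tariff-rate quota (threshold 636 liters). In-quota: 636 liters at 6.5%; over-quota: 1,108 liters at 14%.
Pro-rata value split: in-quota = $194,822.24 × 636/1,744 = $71,047.56; over-quota = $194,822.24 − $71,047.56 = $123,774.68.
In-quota duty = $71,047.56 × 6.5% = $4,618.09. Over-quota duty = $123,774.68 × 14% = $17,328.46.
Line duty = $4,618.09 + $17,328.46 = $21,946.55.
Line 3 (8244.97, Karmark, 3,763 kg, $117,781.90):
Base rate for 8244.97 is 4.5% + $3.71/kg.
Origin Karmark is the FTA partner but 8244.97 is not on the preference list; base rate stands.
Duty = $117,781.90 × 4.5% + 3,763 × $3.71 = $19,260.92.
Total = $903.10 + $21,946.55 + $19,260.92 = $42,110.57.

$42,110.57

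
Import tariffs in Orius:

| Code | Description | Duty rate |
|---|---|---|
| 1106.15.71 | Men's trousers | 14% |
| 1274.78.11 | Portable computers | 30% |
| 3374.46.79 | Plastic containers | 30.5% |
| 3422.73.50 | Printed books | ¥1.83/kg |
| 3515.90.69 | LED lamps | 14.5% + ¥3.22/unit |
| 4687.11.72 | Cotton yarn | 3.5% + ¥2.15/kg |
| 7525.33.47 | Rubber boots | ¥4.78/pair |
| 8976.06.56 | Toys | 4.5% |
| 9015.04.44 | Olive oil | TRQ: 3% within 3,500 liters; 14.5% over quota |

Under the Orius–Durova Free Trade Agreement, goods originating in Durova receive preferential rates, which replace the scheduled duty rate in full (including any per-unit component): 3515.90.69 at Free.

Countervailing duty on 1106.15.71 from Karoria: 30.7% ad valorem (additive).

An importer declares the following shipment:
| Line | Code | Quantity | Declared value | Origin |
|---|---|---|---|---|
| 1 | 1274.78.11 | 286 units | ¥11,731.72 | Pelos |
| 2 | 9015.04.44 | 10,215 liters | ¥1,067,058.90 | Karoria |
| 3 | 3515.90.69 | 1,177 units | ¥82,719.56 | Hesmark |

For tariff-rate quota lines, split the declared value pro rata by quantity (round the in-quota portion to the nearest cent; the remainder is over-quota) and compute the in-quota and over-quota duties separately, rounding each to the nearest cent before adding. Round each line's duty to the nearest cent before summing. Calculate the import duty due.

Line 1 (1274.78.11, Pelos, 286 units, ¥11,731.72):
Base rate for 1274.78.11 is 30%.
Duty = ¥11,731.72 × 30% = ¥3,519.52.
Line 2 (9015.04.44, Karoria, 10,215 liters, ¥1,067,058.90):
Code 9015.04.44 is under a tariff-rate quota (threshold 3,500 liters). In-quota: 3,500 liters at 3%; over-quota: 6,715 liters at 14.5%.
Pro-rata value split: in-quota = ¥1,067,058.90 × 3,500/10,215 = ¥365,610.00; over-quota = ¥1,067,058.90 − ¥365,610.00 = ¥701,448.90.
In-quota duty = ¥365,610.00 × 3% = ¥10,968.30. Over-quota duty = ¥701,448.90 × 14.5% = ¥101,710.09.
Line duty = ¥10,968.30 + ¥101,710.09 = ¥112,678.39.
Line 3 (3515.90.69, Hesmark, 1,177 units, ¥82,719.56):
Base rate for 3515.90.69 is 14.5% + ¥3.22/unit.
3515.90.69 has an FTA preferential rate, but origin Hesmark is not Durova; base rate stands.
Duty = ¥82,719.56 × 14.5% + 1,177 × ¥3.22 = ¥15,784.28.
Total = ¥3,519.52 + ¥112,678.39 + ¥15,784.28 = ¥131,982.19.

¥131,982.19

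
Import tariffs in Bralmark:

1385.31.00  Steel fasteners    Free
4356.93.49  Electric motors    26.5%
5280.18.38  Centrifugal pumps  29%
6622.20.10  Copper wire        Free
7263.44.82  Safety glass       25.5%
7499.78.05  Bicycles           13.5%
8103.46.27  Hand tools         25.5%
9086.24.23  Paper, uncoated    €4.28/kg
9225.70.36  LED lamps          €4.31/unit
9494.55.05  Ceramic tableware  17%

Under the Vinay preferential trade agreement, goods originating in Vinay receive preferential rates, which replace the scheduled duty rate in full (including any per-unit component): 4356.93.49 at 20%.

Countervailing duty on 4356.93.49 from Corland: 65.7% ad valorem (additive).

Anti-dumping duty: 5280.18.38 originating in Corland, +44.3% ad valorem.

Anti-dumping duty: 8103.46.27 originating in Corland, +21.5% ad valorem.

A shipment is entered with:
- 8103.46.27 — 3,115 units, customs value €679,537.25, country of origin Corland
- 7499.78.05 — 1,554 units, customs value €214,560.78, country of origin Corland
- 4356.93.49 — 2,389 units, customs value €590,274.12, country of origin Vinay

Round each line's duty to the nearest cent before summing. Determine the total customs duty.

Line 1 (8103.46.27, Corland, 3,115 units, €679,537.25):
Base rate for 8103.46.27 is 25.5%.
Additional duty on 8103.46.27 from Corland: +21.5%. Applied ad valorem rate: 25.5% + 21.5% = 47%.
Duty = €679,537.25 × 47% = €319,382.51.
Line 2 (7499.78.05, Corland, 1,554 units, €214,560.78):
Base rate for 7499.78.05 is 13.5%.
Duty = €214,560.78 × 13.5% = €28,965.71.
Line 3 (4356.93.49, Vinay, 2,389 units, €590,274.12):
Base rate for 4356.93.49 is 26.5%.
Origin Vinay qualifies under the Bralmark–Vinay agreement and 4356.93.49 is covered: preferential rate 20% applies instead.
The additional-duty order on 4356.93.49 targets Corland, not Vinay; it does not apply.
Duty = €590,274.12 × 20% = €118,054.82.
Total = €319,382.51 + €28,965.71 + €118,054.82 = €466,403.04.

€466,403.04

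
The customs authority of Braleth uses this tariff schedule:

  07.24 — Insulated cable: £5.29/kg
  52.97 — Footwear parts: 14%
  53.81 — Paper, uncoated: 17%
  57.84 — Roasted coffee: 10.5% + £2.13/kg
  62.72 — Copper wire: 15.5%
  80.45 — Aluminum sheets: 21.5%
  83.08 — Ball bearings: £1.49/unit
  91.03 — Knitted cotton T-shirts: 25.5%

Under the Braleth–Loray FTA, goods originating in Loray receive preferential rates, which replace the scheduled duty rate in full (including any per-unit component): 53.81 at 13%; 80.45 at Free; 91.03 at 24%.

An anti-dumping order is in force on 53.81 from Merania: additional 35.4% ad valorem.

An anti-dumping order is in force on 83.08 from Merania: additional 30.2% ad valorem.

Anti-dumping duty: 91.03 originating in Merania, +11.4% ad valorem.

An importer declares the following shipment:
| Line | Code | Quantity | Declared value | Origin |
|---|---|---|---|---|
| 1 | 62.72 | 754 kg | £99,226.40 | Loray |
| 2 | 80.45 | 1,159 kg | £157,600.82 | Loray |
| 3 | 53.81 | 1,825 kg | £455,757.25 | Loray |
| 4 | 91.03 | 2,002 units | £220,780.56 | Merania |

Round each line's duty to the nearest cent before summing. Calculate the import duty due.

Line 1 (62.72, Loray, 754 kg, £99,226.40):
Base rate for 62.72 is 15.5%.
Origin Loray is the FTA partner but 62.72 is not on the preference list; base rate stands.
Duty = £99,226.40 × 15.5% = £15,380.09.
Line 2 (80.45, Loray, 1,159 kg, £157,600.82):
Base rate for 80.45 is 21.5%.
Origin Loray qualifies under the Braleth–Loray agreement and 80.45 is covered: preferential rate Free applies instead.
Duty = £157,600.82 × 0% = £0.00.
Line 3 (53.81, Loray, 1,825 kg, £455,757.25):
Base rate for 53.81 is 17%.
Origin Loray qualifies under the Braleth–Loray agreement and 53.81 is covered: preferential rate 13% applies instead.
The additional-duty order on 53.81 targets Merania, not Loray; it does not apply.
Duty = £455,757.25 × 13% = £59,248.44.
Line 4 (91.03, Merania, 2,002 units, £220,780.56):
Base rate for 91.03 is 25.5%.
91.03 has an FTA preferential rate, but origin Merania is not Loray; base rate stands.
Additional duty on 91.03 from Merania: +11.4%. Applied ad valorem rate: 25.5% + 11.4% = 36.9%.
Duty = £220,780.56 × 36.9% = £81,468.03.
Total = £15,380.09 + £0.00 + £59,248.44 + £81,468.03 = £156,096.56.

£156,096.56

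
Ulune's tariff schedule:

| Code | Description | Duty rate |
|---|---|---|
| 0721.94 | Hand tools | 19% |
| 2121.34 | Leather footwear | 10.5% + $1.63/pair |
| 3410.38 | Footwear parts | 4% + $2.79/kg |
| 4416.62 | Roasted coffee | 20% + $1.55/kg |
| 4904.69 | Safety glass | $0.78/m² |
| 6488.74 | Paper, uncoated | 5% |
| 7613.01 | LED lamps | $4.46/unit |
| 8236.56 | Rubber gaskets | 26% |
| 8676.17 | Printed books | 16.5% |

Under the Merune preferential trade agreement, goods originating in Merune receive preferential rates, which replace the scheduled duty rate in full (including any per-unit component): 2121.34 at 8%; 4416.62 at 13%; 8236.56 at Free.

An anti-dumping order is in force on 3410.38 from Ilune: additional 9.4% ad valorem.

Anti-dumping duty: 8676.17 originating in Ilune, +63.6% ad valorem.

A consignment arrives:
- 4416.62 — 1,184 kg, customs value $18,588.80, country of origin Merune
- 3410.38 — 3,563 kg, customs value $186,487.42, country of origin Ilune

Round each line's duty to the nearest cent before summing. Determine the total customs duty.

$37,346.62

Line 1 (4416.62, Merune, 1,184 kg, $18,588.80):
Base rate for 4416.62 is 20% + $1.55/kg.
Origin Merune qualifies under the Ulune–Merune agreement and 4416.62 is covered: preferential rate 13% applies instead.
Duty = $18,588.80 × 13% = $2,416.54.
Line 2 (3410.38, Ilune, 3,563 kg, $186,487.42):
Base rate for 3410.38 is 4% + $2.79/kg.
Additional duty on 3410.38 from Ilune: +9.4%. Applied ad valorem rate: 4% + 9.4% = 13.4%.
Duty = $186,487.42 × 13.4% + 3,563 × $2.79 = $34,930.08.
Total = $2,416.54 + $34,930.08 = $37,346.62.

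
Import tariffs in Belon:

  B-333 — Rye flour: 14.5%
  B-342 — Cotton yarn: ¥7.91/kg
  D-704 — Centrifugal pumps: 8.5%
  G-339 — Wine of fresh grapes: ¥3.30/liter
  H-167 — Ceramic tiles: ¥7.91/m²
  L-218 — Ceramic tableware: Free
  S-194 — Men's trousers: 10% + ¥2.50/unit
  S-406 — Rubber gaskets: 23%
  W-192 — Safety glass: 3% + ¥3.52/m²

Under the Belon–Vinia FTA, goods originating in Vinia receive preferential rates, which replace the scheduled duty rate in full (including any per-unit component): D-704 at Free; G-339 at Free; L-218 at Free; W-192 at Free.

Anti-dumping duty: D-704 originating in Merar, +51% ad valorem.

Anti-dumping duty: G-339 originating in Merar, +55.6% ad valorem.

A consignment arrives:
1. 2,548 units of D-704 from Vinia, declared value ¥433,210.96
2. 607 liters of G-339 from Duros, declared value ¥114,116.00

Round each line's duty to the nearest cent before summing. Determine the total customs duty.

¥2,003.10

Line 1 (D-704, Vinia, 2,548 units, ¥433,210.96):
Base rate for D-704 is 8.5%.
Origin Vinia qualifies under the Belon–Vinia agreement and D-704 is covered: preferential rate Free applies instead.
The additional-duty order on D-704 targets Merar, not Vinia; it does not apply.
Duty = ¥433,210.96 × 0% = ¥0.00.
Line 2 (G-339, Duros, 607 liters, ¥114,116.00):
Base rate for G-339 is ¥3.30/liter.
G-339 has an FTA preferential rate, but origin Duros is not Vinia; base rate stands.
The additional-duty order on G-339 targets Merar, not Duros; it does not apply.
Duty = 607 × ¥3.30 = ¥2,003.10.
Total = ¥0.00 + ¥2,003.10 = ¥2,003.10.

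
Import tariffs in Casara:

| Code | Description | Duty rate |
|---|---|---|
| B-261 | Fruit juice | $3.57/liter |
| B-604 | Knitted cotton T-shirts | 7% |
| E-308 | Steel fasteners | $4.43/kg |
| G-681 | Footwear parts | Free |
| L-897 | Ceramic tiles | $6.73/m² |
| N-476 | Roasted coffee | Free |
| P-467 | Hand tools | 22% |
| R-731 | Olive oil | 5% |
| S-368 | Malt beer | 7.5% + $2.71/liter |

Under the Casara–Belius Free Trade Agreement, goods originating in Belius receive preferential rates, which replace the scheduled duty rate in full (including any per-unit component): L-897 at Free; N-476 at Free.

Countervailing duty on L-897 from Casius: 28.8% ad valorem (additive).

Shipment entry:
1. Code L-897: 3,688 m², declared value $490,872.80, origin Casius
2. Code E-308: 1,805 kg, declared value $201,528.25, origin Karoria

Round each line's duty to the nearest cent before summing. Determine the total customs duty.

$174,187.76

Line 1 (L-897, Casius, 3,688 m², $490,872.80):
Base rate for L-897 is $6.73/m².
L-897 has an FTA preferential rate, but origin Casius is not Belius; base rate stands.
Additional duty on L-897 from Casius: +28.8% ad valorem. Applied ad valorem rate = 28.8%.
Duty = $490,872.80 × 28.8% + 3,688 × $6.73 = $166,191.61.
Line 2 (E-308, Karoria, 1,805 kg, $201,528.25):
Base rate for E-308 is $4.43/kg.
Duty = 1,805 × $4.43 = $7,996.15.
Total = $166,191.61 + $7,996.15 = $174,187.76.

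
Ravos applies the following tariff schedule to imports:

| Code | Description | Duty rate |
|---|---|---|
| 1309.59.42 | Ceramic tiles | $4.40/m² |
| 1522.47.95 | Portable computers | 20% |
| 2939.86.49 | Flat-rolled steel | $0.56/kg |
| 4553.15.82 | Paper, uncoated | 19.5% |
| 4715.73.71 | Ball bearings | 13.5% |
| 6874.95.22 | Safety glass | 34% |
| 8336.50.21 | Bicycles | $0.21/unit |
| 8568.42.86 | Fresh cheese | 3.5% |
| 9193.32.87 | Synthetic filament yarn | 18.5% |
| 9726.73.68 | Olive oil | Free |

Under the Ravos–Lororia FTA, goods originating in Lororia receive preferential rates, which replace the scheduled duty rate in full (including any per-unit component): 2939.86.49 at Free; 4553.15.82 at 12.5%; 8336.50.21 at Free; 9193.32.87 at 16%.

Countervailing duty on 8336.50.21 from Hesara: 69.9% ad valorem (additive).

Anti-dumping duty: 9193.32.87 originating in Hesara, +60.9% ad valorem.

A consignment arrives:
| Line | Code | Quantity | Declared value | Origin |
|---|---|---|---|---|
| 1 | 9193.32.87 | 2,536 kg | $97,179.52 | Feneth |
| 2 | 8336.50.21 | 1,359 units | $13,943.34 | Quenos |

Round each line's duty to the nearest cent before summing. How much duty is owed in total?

$18,263.60

Line 1 (9193.32.87, Feneth, 2,536 kg, $97,179.52):
Base rate for 9193.32.87 is 18.5%.
9193.32.87 has an FTA preferential rate, but origin Feneth is not Lororia; base rate stands.
The additional-duty order on 9193.32.87 targets Hesara, not Feneth; it does not apply.
Duty = $97,179.52 × 18.5% = $17,978.21.
Line 2 (8336.50.21, Quenos, 1,359 units, $13,943.34):
Base rate for 8336.50.21 is $0.21/unit.
8336.50.21 has an FTA preferential rate, but origin Quenos is not Lororia; base rate stands.
The additional-duty order on 8336.50.21 targets Hesara, not Quenos; it does not apply.
Duty = 1,359 × $0.21 = $285.39.
Total = $17,978.21 + $285.39 = $18,263.60.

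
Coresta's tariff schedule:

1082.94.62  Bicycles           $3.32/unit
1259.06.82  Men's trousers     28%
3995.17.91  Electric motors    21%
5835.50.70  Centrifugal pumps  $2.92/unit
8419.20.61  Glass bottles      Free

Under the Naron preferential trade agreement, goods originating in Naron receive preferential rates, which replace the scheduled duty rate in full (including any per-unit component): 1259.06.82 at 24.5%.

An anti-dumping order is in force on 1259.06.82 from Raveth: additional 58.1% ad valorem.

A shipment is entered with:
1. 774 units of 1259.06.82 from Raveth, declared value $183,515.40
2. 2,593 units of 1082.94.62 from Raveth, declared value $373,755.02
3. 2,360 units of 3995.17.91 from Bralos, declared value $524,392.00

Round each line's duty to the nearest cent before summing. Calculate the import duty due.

$276,737.84

Line 1 (1259.06.82, Raveth, 774 units, $183,515.40):
Base rate for 1259.06.82 is 28%.
1259.06.82 has an FTA preferential rate, but origin Raveth is not Naron; base rate stands.
Additional duty on 1259.06.82 from Raveth: +58.1%. Applied ad valorem rate: 28% + 58.1% = 86.1%.
Duty = $183,515.40 × 86.1% = $158,006.76.
Line 2 (1082.94.62, Raveth, 2,593 units, $373,755.02):
Base rate for 1082.94.62 is $3.32/unit.
Duty = 2,593 × $3.32 = $8,608.76.
Line 3 (3995.17.91, Bralos, 2,360 units, $524,392.00):
Base rate for 3995.17.91 is 21%.
Duty = $524,392.00 × 21% = $110,122.32.
Total = $158,006.76 + $8,608.76 + $110,122.32 = $276,737.84.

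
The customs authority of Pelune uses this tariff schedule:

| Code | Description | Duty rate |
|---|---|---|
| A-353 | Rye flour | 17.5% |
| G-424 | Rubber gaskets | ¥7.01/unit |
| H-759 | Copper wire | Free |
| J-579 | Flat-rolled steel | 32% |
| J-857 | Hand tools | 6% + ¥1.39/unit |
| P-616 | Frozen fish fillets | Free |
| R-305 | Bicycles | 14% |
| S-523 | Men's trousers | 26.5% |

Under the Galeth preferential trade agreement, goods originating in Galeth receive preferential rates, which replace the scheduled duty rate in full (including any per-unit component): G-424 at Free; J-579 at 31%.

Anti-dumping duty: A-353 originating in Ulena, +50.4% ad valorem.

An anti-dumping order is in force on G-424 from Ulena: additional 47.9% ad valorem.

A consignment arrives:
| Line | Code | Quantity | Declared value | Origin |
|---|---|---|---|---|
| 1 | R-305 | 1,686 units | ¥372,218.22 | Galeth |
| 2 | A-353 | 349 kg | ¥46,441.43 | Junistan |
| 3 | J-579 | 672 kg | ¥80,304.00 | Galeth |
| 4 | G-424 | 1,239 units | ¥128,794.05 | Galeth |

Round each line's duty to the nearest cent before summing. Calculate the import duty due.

¥85,132.04

Line 1 (R-305, Galeth, 1,686 units, ¥372,218.22):
Base rate for R-305 is 14%.
Origin Galeth is the FTA partner but R-305 is not on the preference list; base rate stands.
Duty = ¥372,218.22 × 14% = ¥52,110.55.
Line 2 (A-353, Junistan, 349 kg, ¥46,441.43):
Base rate for A-353 is 17.5%.
The additional-duty order on A-353 targets Ulena, not Junistan; it does not apply.
Duty = ¥46,441.43 × 17.5% = ¥8,127.25.
Line 3 (J-579, Galeth, 672 kg, ¥80,304.00):
Base rate for J-579 is 32%.
Origin Galeth qualifies under the Pelune–Galeth agreement and J-579 is covered: preferential rate 31% applies instead.
Duty = ¥80,304.00 × 31% = ¥24,894.24.
Line 4 (G-424, Galeth, 1,239 units, ¥128,794.05):
Base rate for G-424 is ¥7.01/unit.
Origin Galeth qualifies under the Pelune–Galeth agreement and G-424 is covered: preferential rate Free applies instead.
The additional-duty order on G-424 targets Ulena, not Galeth; it does not apply.
Duty = ¥128,794.05 × 0% = ¥0.00.
Total = ¥52,110.55 + ¥8,127.25 + ¥24,894.24 + ¥0.00 = ¥85,132.04.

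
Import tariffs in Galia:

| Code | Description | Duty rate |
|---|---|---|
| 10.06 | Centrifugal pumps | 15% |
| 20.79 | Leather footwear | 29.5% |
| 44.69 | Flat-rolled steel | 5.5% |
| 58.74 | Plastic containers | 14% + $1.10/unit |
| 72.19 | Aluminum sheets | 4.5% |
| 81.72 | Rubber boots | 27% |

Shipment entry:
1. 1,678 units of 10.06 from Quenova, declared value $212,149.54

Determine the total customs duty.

Line 1 (10.06, Quenova, 1,678 units, $212,149.54):
Base rate for 10.06 is 15%.
Duty = $212,149.54 × 15% = $31,822.43.

$31,822.43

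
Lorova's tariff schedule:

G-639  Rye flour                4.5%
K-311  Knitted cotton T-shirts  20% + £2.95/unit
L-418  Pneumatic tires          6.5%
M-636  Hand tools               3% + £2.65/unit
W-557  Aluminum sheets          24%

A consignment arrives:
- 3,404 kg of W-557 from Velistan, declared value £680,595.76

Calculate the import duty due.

£163,342.98

Line 1 (W-557, Velistan, 3,404 kg, £680,595.76):
Base rate for W-557 is 24%.
Duty = £680,595.76 × 24% = £163,342.98.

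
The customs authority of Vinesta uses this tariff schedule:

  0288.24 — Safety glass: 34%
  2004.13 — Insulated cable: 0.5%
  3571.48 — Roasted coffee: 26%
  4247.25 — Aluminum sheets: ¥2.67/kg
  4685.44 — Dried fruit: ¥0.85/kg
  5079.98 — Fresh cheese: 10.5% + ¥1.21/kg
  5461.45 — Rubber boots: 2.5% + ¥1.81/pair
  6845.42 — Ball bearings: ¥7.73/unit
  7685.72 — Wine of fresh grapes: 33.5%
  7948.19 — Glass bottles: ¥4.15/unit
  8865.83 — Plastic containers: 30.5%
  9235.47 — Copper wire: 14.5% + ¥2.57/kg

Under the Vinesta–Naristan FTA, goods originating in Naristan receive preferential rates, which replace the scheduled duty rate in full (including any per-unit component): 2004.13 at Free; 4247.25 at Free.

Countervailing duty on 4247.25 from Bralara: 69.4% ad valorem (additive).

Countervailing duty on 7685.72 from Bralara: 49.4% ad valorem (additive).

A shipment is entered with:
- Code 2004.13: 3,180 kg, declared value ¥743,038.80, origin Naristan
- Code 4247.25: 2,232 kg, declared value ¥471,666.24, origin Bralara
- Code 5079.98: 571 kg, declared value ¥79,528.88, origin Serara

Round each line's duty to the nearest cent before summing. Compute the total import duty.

Line 1 (2004.13, Naristan, 3,180 kg, ¥743,038.80):
Base rate for 2004.13 is 0.5%.
Origin Naristan qualifies under the Vinesta–Naristan agreement and 2004.13 is covered: preferential rate Free applies instead.
Duty = ¥743,038.80 × 0% = ¥0.00.
Line 2 (4247.25, Bralara, 2,232 kg, ¥471,666.24):
Base rate for 4247.25 is ¥2.67/kg.
4247.25 has an FTA preferential rate, but origin Bralara is not Naristan; base rate stands.
Additional duty on 4247.25 from Bralara: +69.4% ad valorem. Applied ad valorem rate = 69.4%.
Duty = ¥471,666.24 × 69.4% + 2,232 × ¥2.67 = ¥333,295.81.
Line 3 (5079.98, Serara, 571 kg, ¥79,528.88):
Base rate for 5079.98 is 10.5% + ¥1.21/kg.
Duty = ¥79,528.88 × 10.5% + 571 × ¥1.21 = ¥9,041.44.
Total = ¥0.00 + ¥333,295.81 + ¥9,041.44 = ¥342,337.25.

¥342,337.25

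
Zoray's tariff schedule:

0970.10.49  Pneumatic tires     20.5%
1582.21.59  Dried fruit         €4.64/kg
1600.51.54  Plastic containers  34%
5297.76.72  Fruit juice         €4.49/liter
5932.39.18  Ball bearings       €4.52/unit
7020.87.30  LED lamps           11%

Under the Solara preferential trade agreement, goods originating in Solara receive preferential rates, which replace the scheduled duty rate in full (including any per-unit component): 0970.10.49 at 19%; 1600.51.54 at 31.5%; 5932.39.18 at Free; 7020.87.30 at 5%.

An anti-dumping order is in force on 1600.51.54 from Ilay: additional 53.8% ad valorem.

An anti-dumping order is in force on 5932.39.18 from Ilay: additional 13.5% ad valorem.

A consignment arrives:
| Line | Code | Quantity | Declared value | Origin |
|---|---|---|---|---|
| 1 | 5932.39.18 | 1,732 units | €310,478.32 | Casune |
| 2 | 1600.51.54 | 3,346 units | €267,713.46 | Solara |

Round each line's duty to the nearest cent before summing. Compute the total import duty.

Line 1 (5932.39.18, Casune, 1,732 units, €310,478.32):
Base rate for 5932.39.18 is €4.52/unit.
5932.39.18 has an FTA preferential rate, but origin Casune is not Solara; base rate stands.
The additional-duty order on 5932.39.18 targets Ilay, not Casune; it does not apply.
Duty = 1,732 × €4.52 = €7,828.64.
Line 2 (1600.51.54, Solara, 3,346 units, €267,713.46):
Base rate for 1600.51.54 is 34%.
Origin Solara qualifies under the Zoray–Solara agreement and 1600.51.54 is covered: preferential rate 31.5% applies instead.
The additional-duty order on 1600.51.54 targets Ilay, not Solara; it does not apply.
Duty = €267,713.46 × 31.5% = €84,329.74.
Total = €7,828.64 + €84,329.74 = €92,158.38.

€92,158.38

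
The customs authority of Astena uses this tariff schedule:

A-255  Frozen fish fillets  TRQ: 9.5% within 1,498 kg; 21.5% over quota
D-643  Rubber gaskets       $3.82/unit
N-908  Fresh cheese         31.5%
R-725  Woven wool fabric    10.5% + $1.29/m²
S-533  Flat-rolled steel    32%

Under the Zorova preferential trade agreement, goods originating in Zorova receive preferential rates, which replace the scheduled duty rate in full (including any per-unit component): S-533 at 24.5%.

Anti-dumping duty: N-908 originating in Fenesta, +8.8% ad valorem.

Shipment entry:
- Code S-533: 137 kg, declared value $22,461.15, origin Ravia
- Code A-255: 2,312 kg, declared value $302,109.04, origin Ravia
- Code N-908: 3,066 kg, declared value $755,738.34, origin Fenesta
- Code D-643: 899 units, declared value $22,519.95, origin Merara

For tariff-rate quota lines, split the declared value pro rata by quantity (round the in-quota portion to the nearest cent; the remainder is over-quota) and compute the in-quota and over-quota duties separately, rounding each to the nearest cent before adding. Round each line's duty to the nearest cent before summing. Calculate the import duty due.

Line 1 (S-533, Ravia, 137 kg, $22,461.15):
Base rate for S-533 is 32%.
S-533 has an FTA preferential rate, but origin Ravia is not Zorova; base rate stands.
Duty = $22,461.15 × 32% = $7,187.57.
Line 2 (A-255, Ravia, 2,312 kg, $302,109.04):
Code A-255 is under a tariff-rate quota (threshold 1,498 kg). In-quota: 1,498 kg at 9.5%; over-quota: 814 kg at 21.5%.
Pro-rata value split: in-quota = $302,109.04 × 1,498/2,312 = $195,743.66; over-quota = $302,109.04 − $195,743.66 = $106,365.38.
In-quota duty = $195,743.66 × 9.5% = $18,595.65. Over-quota duty = $106,365.38 × 21.5% = $22,868.56.
Line duty = $18,595.65 + $22,868.56 = $41,464.21.
Line 3 (N-908, Fenesta, 3,066 kg, $755,738.34):
Base rate for N-908 is 31.5%.
Additional duty on N-908 from Fenesta: +8.8%. Applied ad valorem rate: 31.5% + 8.8% = 40.3%.
Duty = $755,738.34 × 40.3% = $304,562.55.
Line 4 (D-643, Merara, 899 units, $22,519.95):
Base rate for D-643 is $3.82/unit.
Duty = 899 × $3.82 = $3,434.18.
Total = $7,187.57 + $41,464.21 + $304,562.55 + $3,434.18 = $356,648.51.

$356,648.51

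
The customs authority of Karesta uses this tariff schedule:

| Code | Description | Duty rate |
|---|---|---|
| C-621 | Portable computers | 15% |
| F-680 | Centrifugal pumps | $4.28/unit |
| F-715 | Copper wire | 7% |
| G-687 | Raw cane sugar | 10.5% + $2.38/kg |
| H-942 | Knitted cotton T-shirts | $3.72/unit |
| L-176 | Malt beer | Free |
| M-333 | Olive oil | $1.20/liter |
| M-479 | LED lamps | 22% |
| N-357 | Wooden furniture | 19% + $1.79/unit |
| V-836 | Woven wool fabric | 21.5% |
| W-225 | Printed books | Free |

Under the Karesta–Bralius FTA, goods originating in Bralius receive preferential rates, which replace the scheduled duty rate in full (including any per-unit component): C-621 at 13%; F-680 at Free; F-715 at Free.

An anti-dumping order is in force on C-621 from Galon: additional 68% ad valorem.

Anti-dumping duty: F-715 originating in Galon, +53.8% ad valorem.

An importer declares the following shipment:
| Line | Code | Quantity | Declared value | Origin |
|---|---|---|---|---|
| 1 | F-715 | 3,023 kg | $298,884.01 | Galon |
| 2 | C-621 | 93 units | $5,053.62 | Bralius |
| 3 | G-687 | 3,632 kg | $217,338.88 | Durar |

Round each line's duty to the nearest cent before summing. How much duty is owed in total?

Line 1 (F-715, Galon, 3,023 kg, $298,884.01):
Base rate for F-715 is 7%.
F-715 has an FTA preferential rate, but origin Galon is not Bralius; base rate stands.
Additional duty on F-715 from Galon: +53.8%. Applied ad valorem rate: 7% + 53.8% = 60.8%.
Duty = $298,884.01 × 60.8% = $181,721.48.
Line 2 (C-621, Bralius, 93 units, $5,053.62):
Base rate for C-621 is 15%.
Origin Bralius qualifies under the Karesta–Bralius agreement and C-621 is covered: preferential rate 13% applies instead.
The additional-duty order on C-621 targets Galon, not Bralius; it does not apply.
Duty = $5,053.62 × 13% = $656.97.
Line 3 (G-687, Durar, 3,632 kg, $217,338.88):
Base rate for G-687 is 10.5% + $2.38/kg.
Duty = $217,338.88 × 10.5% + 3,632 × $2.38 = $31,464.74.
Total = $181,721.48 + $656.97 + $31,464.74 = $213,843.19.

$213,843.19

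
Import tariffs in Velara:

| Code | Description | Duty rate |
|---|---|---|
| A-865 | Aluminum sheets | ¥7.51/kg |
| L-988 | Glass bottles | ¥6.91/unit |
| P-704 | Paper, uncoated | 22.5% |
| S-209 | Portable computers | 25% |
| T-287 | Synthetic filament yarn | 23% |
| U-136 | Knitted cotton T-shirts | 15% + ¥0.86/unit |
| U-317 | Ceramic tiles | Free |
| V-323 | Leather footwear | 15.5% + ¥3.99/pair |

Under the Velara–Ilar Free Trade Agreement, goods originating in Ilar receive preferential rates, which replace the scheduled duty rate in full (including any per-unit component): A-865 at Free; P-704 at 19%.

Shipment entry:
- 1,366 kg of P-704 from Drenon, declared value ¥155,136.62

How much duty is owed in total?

Line 1 (P-704, Drenon, 1,366 kg, ¥155,136.62):
Base rate for P-704 is 22.5%.
P-704 has an FTA preferential rate, but origin Drenon is not Ilar; base rate stands.
Duty = ¥155,136.62 × 22.5% = ¥34,905.74.

¥34,905.74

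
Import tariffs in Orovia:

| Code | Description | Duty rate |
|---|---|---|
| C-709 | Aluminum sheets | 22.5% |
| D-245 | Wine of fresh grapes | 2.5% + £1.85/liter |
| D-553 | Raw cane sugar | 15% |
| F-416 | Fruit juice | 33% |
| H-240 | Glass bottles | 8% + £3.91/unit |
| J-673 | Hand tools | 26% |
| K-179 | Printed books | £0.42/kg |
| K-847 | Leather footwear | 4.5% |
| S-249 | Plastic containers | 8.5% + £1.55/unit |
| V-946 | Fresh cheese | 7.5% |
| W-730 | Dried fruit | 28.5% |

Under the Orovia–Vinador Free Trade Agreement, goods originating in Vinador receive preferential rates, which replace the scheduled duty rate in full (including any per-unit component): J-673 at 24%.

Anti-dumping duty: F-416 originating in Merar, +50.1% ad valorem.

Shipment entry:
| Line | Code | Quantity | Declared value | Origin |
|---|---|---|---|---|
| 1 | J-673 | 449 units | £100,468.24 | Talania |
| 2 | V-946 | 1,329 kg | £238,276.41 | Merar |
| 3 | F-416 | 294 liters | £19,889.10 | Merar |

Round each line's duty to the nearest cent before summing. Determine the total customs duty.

Line 1 (J-673, Talania, 449 units, £100,468.24):
Base rate for J-673 is 26%.
J-673 has an FTA preferential rate, but origin Talania is not Vinador; base rate stands.
Duty = £100,468.24 × 26% = £26,121.74.
Line 2 (V-946, Merar, 1,329 kg, £238,276.41):
Base rate for V-946 is 7.5%.
Duty = £238,276.41 × 7.5% = £17,870.73.
Line 3 (F-416, Merar, 294 liters, £19,889.10):
Base rate for F-416 is 33%.
Additional duty on F-416 from Merar: +50.1%. Applied ad valorem rate: 33% + 50.1% = 83.1%.
Duty = £19,889.10 × 83.1% = £16,527.84.
Total = £26,121.74 + £17,870.73 + £16,527.84 = £60,520.31.

£60,520.31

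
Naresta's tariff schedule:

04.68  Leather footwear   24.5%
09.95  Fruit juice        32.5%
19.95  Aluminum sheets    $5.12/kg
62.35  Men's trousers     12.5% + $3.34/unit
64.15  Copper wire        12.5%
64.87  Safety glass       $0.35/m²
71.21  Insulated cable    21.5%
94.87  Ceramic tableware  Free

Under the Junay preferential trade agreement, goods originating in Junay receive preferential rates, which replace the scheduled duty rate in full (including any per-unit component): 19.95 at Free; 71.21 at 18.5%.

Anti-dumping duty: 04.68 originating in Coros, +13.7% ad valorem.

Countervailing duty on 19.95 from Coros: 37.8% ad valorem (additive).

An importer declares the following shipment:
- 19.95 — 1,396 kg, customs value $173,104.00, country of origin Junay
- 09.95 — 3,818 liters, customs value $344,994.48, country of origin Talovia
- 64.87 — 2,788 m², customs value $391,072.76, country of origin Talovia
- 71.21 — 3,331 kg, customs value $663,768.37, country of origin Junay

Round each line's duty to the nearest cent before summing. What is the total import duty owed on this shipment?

Line 1 (19.95, Junay, 1,396 kg, $173,104.00):
Base rate for 19.95 is $5.12/kg.
Origin Junay qualifies under the Naresta–Junay agreement and 19.95 is covered: preferential rate Free applies instead.
The additional-duty order on 19.95 targets Coros, not Junay; it does not apply.
Duty = $173,104.00 × 0% = $0.00.
Line 2 (09.95, Talovia, 3,818 liters, $344,994.48):
Base rate for 09.95 is 32.5%.
Duty = $344,994.48 × 32.5% = $112,123.21.
Line 3 (64.87, Talovia, 2,788 m², $391,072.76):
Base rate for 64.87 is $0.35/m².
Duty = 2,788 × $0.35 = $975.80.
Line 4 (71.21, Junay, 3,331 kg, $663,768.37):
Base rate for 71.21 is 21.5%.
Origin Junay qualifies under the Naresta–Junay agreement and 71.21 is covered: preferential rate 18.5% applies instead.
Duty = $663,768.37 × 18.5% = $122,797.15.
Total = $0.00 + $112,123.21 + $975.80 + $122,797.15 = $235,896.16.

$235,896.16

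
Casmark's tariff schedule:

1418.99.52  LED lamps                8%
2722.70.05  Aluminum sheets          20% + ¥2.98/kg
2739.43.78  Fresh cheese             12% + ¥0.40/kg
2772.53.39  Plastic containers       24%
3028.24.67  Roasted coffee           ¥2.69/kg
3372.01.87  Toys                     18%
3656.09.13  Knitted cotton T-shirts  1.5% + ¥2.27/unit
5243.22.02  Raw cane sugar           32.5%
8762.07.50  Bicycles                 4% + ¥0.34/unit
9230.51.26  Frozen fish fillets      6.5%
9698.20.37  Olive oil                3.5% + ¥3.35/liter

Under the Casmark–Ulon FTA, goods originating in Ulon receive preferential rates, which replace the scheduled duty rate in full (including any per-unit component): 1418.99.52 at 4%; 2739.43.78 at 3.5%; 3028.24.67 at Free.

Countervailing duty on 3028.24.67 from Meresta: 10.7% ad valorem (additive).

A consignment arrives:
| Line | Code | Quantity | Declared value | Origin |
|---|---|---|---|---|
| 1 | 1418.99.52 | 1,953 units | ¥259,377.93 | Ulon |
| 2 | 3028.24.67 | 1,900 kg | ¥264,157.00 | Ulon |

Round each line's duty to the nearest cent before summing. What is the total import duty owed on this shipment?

¥10,375.12

Line 1 (1418.99.52, Ulon, 1,953 units, ¥259,377.93):
Base rate for 1418.99.52 is 8%.
Origin Ulon qualifies under the Casmark–Ulon agreement and 1418.99.52 is covered: preferential rate 4% applies instead.
Duty = ¥259,377.93 × 4% = ¥10,375.12.
Line 2 (3028.24.67, Ulon, 1,900 kg, ¥264,157.00):
Base rate for 3028.24.67 is ¥2.69/kg.
Origin Ulon qualifies under the Casmark–Ulon agreement and 3028.24.67 is covered: preferential rate Free applies instead.
The additional-duty order on 3028.24.67 targets Meresta, not Ulon; it does not apply.
Duty = ¥264,157.00 × 0% = ¥0.00.
Total = ¥10,375.12 + ¥0.00 = ¥10,375.12.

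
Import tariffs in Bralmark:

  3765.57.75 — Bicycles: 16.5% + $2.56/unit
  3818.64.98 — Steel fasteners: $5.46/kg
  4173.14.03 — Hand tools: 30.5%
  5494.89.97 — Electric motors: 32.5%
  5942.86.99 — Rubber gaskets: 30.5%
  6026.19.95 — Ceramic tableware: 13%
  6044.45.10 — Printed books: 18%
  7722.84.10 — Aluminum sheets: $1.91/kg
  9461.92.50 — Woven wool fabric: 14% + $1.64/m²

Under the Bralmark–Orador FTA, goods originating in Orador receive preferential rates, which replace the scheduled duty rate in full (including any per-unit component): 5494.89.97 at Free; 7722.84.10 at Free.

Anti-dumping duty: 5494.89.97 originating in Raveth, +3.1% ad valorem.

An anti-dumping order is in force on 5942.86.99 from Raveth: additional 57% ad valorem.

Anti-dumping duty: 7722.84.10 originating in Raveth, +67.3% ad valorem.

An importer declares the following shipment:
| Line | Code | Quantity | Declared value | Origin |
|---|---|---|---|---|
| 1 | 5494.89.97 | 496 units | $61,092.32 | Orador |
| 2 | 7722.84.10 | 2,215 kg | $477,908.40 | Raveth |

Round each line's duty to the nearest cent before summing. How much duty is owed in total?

Line 1 (5494.89.97, Orador, 496 units, $61,092.32):
Base rate for 5494.89.97 is 32.5%.
Origin Orador qualifies under the Bralmark–Orador agreement and 5494.89.97 is covered: preferential rate Free applies instead.
The additional-duty order on 5494.89.97 targets Raveth, not Orador; it does not apply.
Duty = $61,092.32 × 0% = $0.00.
Line 2 (7722.84.10, Raveth, 2,215 kg, $477,908.40):
Base rate for 7722.84.10 is $1.91/kg.
7722.84.10 has an FTA preferential rate, but origin Raveth is not Orador; base rate stands.
Additional duty on 7722.84.10 from Raveth: +67.3% ad valorem. Applied ad valorem rate = 67.3%.
Duty = $477,908.40 × 67.3% + 2,215 × $1.91 = $325,863.00.
Total = $0.00 + $325,863.00 = $325,863.00.

$325,863.00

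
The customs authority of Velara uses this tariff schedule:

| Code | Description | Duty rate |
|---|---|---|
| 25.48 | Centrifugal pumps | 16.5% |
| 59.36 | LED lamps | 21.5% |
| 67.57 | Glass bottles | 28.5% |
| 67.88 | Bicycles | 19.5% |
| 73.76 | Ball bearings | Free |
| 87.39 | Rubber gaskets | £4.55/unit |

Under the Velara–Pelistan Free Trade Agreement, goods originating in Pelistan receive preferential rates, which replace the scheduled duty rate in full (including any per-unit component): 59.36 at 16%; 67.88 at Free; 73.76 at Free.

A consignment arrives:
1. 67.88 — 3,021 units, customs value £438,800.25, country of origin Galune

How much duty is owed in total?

£85,566.05

Line 1 (67.88, Galune, 3,021 units, £438,800.25):
Base rate for 67.88 is 19.5%.
67.88 has an FTA preferential rate, but origin Galune is not Pelistan; base rate stands.
Duty = £438,800.25 × 19.5% = £85,566.05.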